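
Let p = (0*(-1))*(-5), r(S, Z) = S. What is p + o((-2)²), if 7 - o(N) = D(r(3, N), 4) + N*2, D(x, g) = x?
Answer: -4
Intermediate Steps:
o(N) = 4 - 2*N (o(N) = 7 - (3 + N*2) = 7 - (3 + 2*N) = 7 + (-3 - 2*N) = 4 - 2*N)
p = 0 (p = 0*(-5) = 0)
p + o((-2)²) = 0 + (4 - 2*(-2)²) = 0 + (4 - 2*4) = 0 + (4 - 8) = 0 - 4 = -4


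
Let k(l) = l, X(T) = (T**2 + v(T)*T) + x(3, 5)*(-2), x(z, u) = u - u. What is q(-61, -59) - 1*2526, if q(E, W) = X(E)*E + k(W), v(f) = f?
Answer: -456547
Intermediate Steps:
x(z, u) = 0
X(T) = 2*T**2 (X(T) = (T**2 + T*T) + 0*(-2) = (T**2 + T**2) + 0 = 2*T**2 + 0 = 2*T**2)
q(E, W) = W + 2*E**3 (q(E, W) = (2*E**2)*E + W = 2*E**3 + W = W + 2*E**3)
q(-61, -59) - 1*2526 = (-59 + 2*(-61)**3) - 1*2526 = (-59 + 2*(-226981)) - 2526 = (-59 - 453962) - 2526 = -454021 - 2526 = -456547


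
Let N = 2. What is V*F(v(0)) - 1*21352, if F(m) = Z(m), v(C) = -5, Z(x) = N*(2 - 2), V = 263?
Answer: -21352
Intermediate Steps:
Z(x) = 0 (Z(x) = 2*(2 - 2) = 2*0 = 0)
F(m) = 0
V*F(v(0)) - 1*21352 = 263*0 - 1*21352 = 0 - 21352 = -21352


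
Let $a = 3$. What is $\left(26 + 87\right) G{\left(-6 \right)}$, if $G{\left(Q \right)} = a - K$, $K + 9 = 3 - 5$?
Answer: $1582$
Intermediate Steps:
$K = -11$ ($K = -9 + \left(3 - 5\right) = -9 - 2 = -11$)
$G{\left(Q \right)} = 14$ ($G{\left(Q \right)} = 3 - -11 = 3 + 11 = 14$)
$\left(26 + 87\right) G{\left(-6 \right)} = \left(26 + 87\right) 14 = 113 \cdot 14 = 1582$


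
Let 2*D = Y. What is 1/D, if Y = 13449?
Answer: 2/13449 ≈ 0.00014871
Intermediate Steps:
D = 13449/2 (D = (½)*13449 = 13449/2 ≈ 6724.5)
1/D = 1/(13449/2) = 2/13449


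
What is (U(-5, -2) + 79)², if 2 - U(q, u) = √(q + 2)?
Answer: (81 - I*√3)² ≈ 6558.0 - 280.59*I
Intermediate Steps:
U(q, u) = 2 - √(2 + q) (U(q, u) = 2 - √(q + 2) = 2 - √(2 + q))
(U(-5, -2) + 79)² = ((2 - √(2 - 5)) + 79)² = ((2 - √(-3)) + 79)² = ((2 - I*√3) + 79)² = (81 - I*√3)²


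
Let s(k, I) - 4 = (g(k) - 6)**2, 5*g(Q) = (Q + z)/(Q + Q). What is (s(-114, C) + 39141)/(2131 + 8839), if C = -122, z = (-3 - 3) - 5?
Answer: 2036717329/570264480 ≈ 3.5715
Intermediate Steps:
z = -11 (z = -6 - 5 = -11)
g(Q) = (-11 + Q)/(10*Q) (g(Q) = ((Q - 11)/(Q + Q))/5 = ((-11 + Q)/((2*Q)))/5 = ((-11 + Q)*(1/(2*Q)))/5 = ((-11 + Q)/(2*Q))/5 = (-11 + Q)/(10*Q))
s(k, I) = 4 + (-6 + (-11 + k)/(10*k))**2 (s(k, I) = 4 + ((-11 + k)/(10*k) - 6)**2 = 4 + (-6 + (-11 + k)/(10*k))**2)
(s(-114, C) + 39141)/(2131 + 8839) = ((1/100)*(121 + 1298*(-114) + 3881*(-114)**2)/(-114)**2 + 39141)/(2131 + 8839) = ((1/100)*(1/12996)*(121 - 147972 + 3881*12996) + 39141)/10970 = ((1/100)*(1/12996)*(121 - 147972 + 50437476) + 39141)*(1/10970) = ((1/100)*(1/12996)*50289625 + 39141)*(1/10970) = (2011585/51984 + 39141)*(1/10970) = (2036717329/51984)*(1/10970) = 2036717329/570264480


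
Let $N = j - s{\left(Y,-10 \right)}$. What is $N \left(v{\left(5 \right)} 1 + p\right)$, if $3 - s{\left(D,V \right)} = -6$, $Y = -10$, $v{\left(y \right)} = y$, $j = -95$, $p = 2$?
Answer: $-728$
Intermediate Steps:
$s{\left(D,V \right)} = 9$ ($s{\left(D,V \right)} = 3 - -6 = 3 + 6 = 9$)
$N = -104$ ($N = -95 - 9 = -104$)
$N \left(v{\left(5 \right)} 1 + p\right) = - 104 \left(5 \cdot 1 + 2\right) = - 104 \left(5 + 2\right) = \left(-104\right) 7 = -728$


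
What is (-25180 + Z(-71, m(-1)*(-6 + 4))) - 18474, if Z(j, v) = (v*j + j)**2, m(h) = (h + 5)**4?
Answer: 1316267307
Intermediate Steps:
m(h) = (5 + h)**4
Z(j, v) = (j + j*v)**2 (Z(j, v) = (j*v + j)**2 = (j + j*v)**2)
(-25180 + Z(-71, m(-1)*(-6 + 4))) - 18474 = (-25180 + (-71)**2*(1 + (5 - 1)**4*(-6 + 4))**2) - 18474 = (-25180 + 5041*(1 + 4**4*(-2))**2) - 18474 = (-25180 + 5041*(1 + 256*(-2))**2) - 18474 = (-25180 + 5041*(1 - 512)**2) - 18474 = (-25180 + 5041*(-511)**2) - 18474 = (-25180 + 5041*261121) - 18474 = (-25180 + 1316310961) - 18474 = 1316285781 - 18474 = 1316267307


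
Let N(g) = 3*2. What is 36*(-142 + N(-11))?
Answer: -4896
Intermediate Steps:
N(g) = 6
36*(-142 + N(-11)) = 36*(-142 + 6) = 36*(-136) = -4896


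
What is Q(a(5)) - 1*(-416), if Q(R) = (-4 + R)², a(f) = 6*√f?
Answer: 612 - 48*√5 ≈ 504.67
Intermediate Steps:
Q(a(5)) - 1*(-416) = (-4 + 6*√5)² - 1*(-416) = (-4 + 6*√5)² + 416 = 416 + (-4 + 6*√5)²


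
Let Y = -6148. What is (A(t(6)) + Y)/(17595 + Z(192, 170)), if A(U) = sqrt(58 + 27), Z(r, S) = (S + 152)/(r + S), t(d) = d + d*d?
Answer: -278197/796214 + 181*sqrt(85)/3184856 ≈ -0.34888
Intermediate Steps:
t(d) = d + d**2
Z(r, S) = (152 + S)/(S + r)
A(U) = sqrt(85)
(A(t(6)) + Y)/(17595 + Z(192, 170)) = (sqrt(85) - 6148)/(17595 + (152 + 170)/(170 + 192)) = (-6148 + sqrt(85))/(17595 + 322/362) = (-6148 + sqrt(85))/(17595 + (1/362)*322) = (-6148 + sqrt(85))/(17595 + 161/181) = (-6148 + sqrt(85))/(3184856/181) = (-6148 + sqrt(85))*(181/3184856) = -278197/796214 + 181*sqrt(85)/3184856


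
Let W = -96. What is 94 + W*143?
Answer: -13634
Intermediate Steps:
94 + W*143 = 94 - 96*143 = 94 - 13728 = -13634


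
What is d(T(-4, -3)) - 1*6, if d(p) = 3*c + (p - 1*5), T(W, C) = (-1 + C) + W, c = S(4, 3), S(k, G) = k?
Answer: -7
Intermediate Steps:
c = 4
T(W, C) = -1 + C + W
d(p) = 7 + p (d(p) = 3*4 + (p - 1*5) = 12 + (p - 5) = 12 + (-5 + p) = 7 + p)
d(T(-4, -3)) - 1*6 = (7 + (-1 - 3 - 4)) - 1*6 = (7 - 8) - 6 = -1 - 6 = -7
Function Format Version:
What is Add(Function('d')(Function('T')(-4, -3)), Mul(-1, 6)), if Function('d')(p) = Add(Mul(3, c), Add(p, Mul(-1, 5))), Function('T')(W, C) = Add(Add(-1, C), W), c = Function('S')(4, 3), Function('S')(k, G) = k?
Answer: -7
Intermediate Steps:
c = 4
Function('T')(W, C) = Add(-1, C, W)
Function('d')(p) = Add(7, p) (Function('d')(p) = Add(Mul(3, 4), Add(p, Mul(-1, 5))) = Add(12, Add(p, -5)) = Add(12, Add(-5, p)) = Add(7, p))
Add(Function('d')(Function('T')(-4, -3)), Mul(-1, 6)) = Add(Add(7, Add(-1, -3, -4)), Mul(-1, 6)) = Add(Add(7, -8), -6) = Add(-1, -6) = -7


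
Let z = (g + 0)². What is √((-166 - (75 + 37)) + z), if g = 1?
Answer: I*√277 ≈ 16.643*I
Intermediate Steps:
z = 1 (z = (1 + 0)² = 1² = 1)
√((-166 - (75 + 37)) + z) = √((-166 - (75 + 37)) + 1) = √((-166 - 1*112) + 1) = √((-166 - 112) + 1) = √(-278 + 1) = √(-277) = I*√277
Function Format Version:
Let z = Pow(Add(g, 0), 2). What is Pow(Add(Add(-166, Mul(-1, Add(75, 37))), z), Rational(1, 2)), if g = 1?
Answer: Mul(I, Pow(277, Rational(1, 2))) ≈ Mul(16.643, I)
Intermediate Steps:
z = 1 (z = Pow(Add(1, 0), 2) = Pow(1, 2) = 1)
Pow(Add(Add(-166, Mul(-1, Add(75, 37))), z), Rational(1, 2)) = Pow(Add(Add(-166, Mul(-1, Add(75, 37))), 1), Rational(1, 2)) = Pow(Add(Add(-166, Mul(-1, 112)), 1), Rational(1, 2)) = Pow(Add(Add(-166, -112), 1), Rational(1, 2)) = Pow(Add(-278, 1), Rational(1, 2)) = Pow(-277, Rational(1, 2)) = Mul(I, Pow(277, Rational(1, 2)))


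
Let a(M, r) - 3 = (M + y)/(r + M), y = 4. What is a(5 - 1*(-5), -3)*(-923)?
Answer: -4615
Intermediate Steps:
a(M, r) = 3 + (4 + M)/(M + r) (a(M, r) = 3 + (M + 4)/(r + M) = 3 + (4 + M)/(M + r))
a(5 - 1*(-5), -3)*(-923) = ((4 + 3*(-3) + 4*(5 - 1*(-5)))/((5 - 1*(-5)) - 3))*(-923) = ((4 - 9 + 4*(5 + 5))/((5 + 5) - 3))*(-923) = ((4 - 9 + 4*10)/(10 - 3))*(-923) = ((4 - 9 + 40)/7)*(-923) = ((⅐)*35)*(-923) = 5*(-923) = -4615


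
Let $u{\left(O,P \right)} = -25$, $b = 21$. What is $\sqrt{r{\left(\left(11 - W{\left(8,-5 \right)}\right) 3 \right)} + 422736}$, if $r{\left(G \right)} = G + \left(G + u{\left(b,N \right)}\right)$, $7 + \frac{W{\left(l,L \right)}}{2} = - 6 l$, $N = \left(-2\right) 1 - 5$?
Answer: $\sqrt{423437} \approx 650.72$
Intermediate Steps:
$N = -7$ ($N = -2 - 5 = -7$)
$W{\left(l,L \right)} = -14 - 12 l$ ($W{\left(l,L \right)} = -14 + 2 \left(- 6 l\right) = -14 - 12 l$)
$r{\left(G \right)} = -25 + 2 G$ ($r{\left(G \right)} = G + \left(G - 25\right) = G + \left(-25 + G\right) = -25 + 2 G$)
$\sqrt{r{\left(\left(11 - W{\left(8,-5 \right)}\right) 3 \right)} + 422736} = \sqrt{\left(-25 + 2 \left(11 - \left(-14 - 96\right)\right) 3\right) + 422736} = \sqrt{\left(-25 + 2 \left(11 - -110\right) 3\right) + 422736} = \sqrt{\left(-25 + 2 \left(11 + 110\right) 3\right) + 422736} = \sqrt{\left(-25 + 2 \cdot 121 \cdot 3\right) + 422736} = \sqrt{\left(-25 + 2 \cdot 363\right) + 422736} = \sqrt{\left(-25 + 726\right) + 422736} = \sqrt{701 + 422736} = \sqrt{423437}$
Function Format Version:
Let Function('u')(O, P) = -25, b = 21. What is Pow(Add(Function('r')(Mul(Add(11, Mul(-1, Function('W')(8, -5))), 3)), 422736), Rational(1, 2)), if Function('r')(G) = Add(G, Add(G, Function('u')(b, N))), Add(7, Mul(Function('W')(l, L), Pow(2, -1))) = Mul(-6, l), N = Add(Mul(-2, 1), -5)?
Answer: Pow(423437, Rational(1, 2)) ≈ 650.72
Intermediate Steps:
N = -7 (N = Add(-2, -5) = -7)
Function('W')(l, L) = Add(-14, Mul(-12, l)) (Function('W')(l, L) = Add(-14, Mul(2, Mul(-6, l))) = Add(-14, Mul(-12, l)))
Function('r')(G) = Add(-25, Mul(2, G)) (Function('r')(G) = Add(G, Add(G, -25)) = Add(G, Add(-25, G)) = Add(-25, Mul(2, G)))
Pow(Add(Function('r')(Mul(Add(11, Mul(-1, Function('W')(8, -5))), 3)), 422736), Rational(1, 2)) = Pow(Add(Add(-25, Mul(2, Mul(Add(11, Mul(-1, Add(-14, Mul(-12, 8)))), 3))), 422736), Rational(1, 2)) = Pow(Add(Add(-25, Mul(2, Mul(Add(11, Mul(-1, Add(-14, -96))), 3))), 422736), Rational(1, 2)) = Pow(Add(Add(-25, Mul(2, Mul(Add(11, Mul(-1, -110)), 3))), 422736), Rational(1, 2)) = Pow(Add(Add(-25, Mul(2, Mul(Add(11, 110), 3))), 422736), Rational(1, 2)) = Pow(Add(Add(-25, Mul(2, Mul(121, 3))), 422736), Rational(1, 2)) = Pow(Add(Add(-25, Mul(2, 363)), 422736), Rational(1, 2)) = Pow(Add(Add(-25, 726), 422736), Rational(1, 2)) = Pow(Add(701, 422736), Rational(1, 2)) = Pow(423437, Rational(1, 2))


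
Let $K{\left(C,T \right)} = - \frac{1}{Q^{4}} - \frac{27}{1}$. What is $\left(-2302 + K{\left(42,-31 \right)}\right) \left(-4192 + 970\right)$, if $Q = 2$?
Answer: $\frac{60033915}{8} \approx 7.5042 \cdot 10^{6}$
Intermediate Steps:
$K{\left(C,T \right)} = - \frac{433}{16}$ ($K{\left(C,T \right)} = - \frac{1}{2^{4}} - \frac{27}{1} = - \frac{1}{16} - 27 = - \frac{433}{16}$)
$\left(-2302 + K{\left(42,-31 \right)}\right) \left(-4192 + 970\right) = \left(-2302 - \frac{433}{16}\right) \left(-4192 + 970\right) = \left(- \frac{37265}{16}\right) \left(-3222\right) = \frac{60033915}{8}$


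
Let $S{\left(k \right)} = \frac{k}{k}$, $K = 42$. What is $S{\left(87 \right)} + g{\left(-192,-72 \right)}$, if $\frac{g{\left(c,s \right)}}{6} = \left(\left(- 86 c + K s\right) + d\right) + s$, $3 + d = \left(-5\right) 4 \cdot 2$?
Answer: $80239$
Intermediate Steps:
$d = -43$ ($d = -3 + \left(-5\right) 4 \cdot 2 = -3 - 40 = -43$)
$S{\left(k \right)} = 1$
$g{\left(c,s \right)} = -258 - 516 c + 258 s$ ($g{\left(c,s \right)} = 6 \left(\left(\left(- 86 c + 42 s\right) - 43\right) + s\right) = 6 \left(\left(-43 - 86 c + 42 s\right) + s\right) = 6 \left(-43 - 86 c + 43 s\right) = -258 - 516 c + 258 s$)
$S{\left(87 \right)} + g{\left(-192,-72 \right)} = 1 - -80238 = 1 + 80238 = 80239$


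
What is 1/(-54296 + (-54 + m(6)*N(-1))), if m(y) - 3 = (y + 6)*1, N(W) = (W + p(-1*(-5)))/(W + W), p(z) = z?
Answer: -1/54380 ≈ -1.8389e-5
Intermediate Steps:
N(W) = (5 + W)/(2*W) (N(W) = (W - 1*(-5))/(W + W) = (W + 5)/((2*W)) = (5 + W)*(1/(2*W)) = (5 + W)/(2*W))
m(y) = 9 + y (m(y) = 3 + (y + 6)*1 = 3 + (6 + y)*1 = 3 + (6 + y) = 9 + y)
1/(-54296 + (-54 + m(6)*N(-1))) = 1/(-54296 + (-54 + (9 + 6)*((½)*(5 - 1)/(-1)))) = 1/(-54296 + (-54 + 15*((½)*(-1)*4))) = 1/(-54296 + (-54 + 15*(-2))) = 1/(-54296 + (-54 - 30)) = 1/(-54296 - 84) = 1/(-54380) = -1/54380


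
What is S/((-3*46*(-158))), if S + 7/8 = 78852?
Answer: 630809/174432 ≈ 3.6164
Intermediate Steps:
S = 630809/8 (S = -7/8 + 78852 = 630809/8 ≈ 78851.)
S/((-3*46*(-158))) = 630809/(8*((-3*46*(-158)))) = 630809/(8*((-138*(-158)))) = (630809/8)/21804 = (630809/8)*(1/21804) = 630809/174432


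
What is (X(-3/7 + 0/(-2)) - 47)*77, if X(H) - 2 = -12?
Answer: -4389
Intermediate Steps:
X(H) = -10 (X(H) = 2 - 12 = -10)
(X(-3/7 + 0/(-2)) - 47)*77 = (-10 - 47)*77 = -57*77 = -4389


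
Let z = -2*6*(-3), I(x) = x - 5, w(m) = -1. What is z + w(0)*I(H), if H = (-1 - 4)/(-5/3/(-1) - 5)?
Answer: 79/2 ≈ 39.500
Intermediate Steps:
H = 3/2 (H = -5/(-5*⅓*(-1) - 5) = -5/(-5/3*(-1) - 5) = -5/(5/3 - 5) = -5/(-10/3) = -5*(-3/10) = 3/2 ≈ 1.5000)
I(x) = -5 + x
z = 36 (z = -12*(-3) = 36)
z + w(0)*I(H) = 36 - (-5 + 3/2) = 36 - 1*(-7/2) = 36 + 7/2 = 79/2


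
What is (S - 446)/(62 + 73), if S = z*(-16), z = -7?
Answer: -334/135 ≈ -2.4741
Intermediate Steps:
S = 112 (S = -7*(-16) = 112)
(S - 446)/(62 + 73) = (112 - 446)/(62 + 73) = -334/135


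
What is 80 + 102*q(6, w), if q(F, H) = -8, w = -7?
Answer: -736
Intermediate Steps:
80 + 102*q(6, w) = 80 + 102*(-8) = 80 - 816 = -736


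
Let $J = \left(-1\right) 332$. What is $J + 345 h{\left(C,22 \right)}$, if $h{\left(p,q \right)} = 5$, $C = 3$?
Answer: $1393$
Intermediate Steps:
$J = -332$
$J + 345 h{\left(C,22 \right)} = -332 + 345 \cdot 5 = -332 + 1725 = 1393$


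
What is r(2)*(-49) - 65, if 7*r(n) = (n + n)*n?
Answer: -121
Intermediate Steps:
r(n) = 2*n²/7 (r(n) = ((n + n)*n)/7 = ((2*n)*n)/7 = (2*n²)/7 = 2*n²/7)
r(2)*(-49) - 65 = ((2/7)*2²)*(-49) - 65 = ((2/7)*4)*(-49) - 65 = (8/7)*(-49) - 65 = -56 - 65 = -121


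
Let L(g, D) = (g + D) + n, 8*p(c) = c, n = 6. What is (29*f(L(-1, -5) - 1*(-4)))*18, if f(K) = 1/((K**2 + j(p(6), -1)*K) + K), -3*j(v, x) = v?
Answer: 522/19 ≈ 27.474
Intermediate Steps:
p(c) = c/8
L(g, D) = 6 + D + g (L(g, D) = (g + D) + 6 = (D + g) + 6 = 6 + D + g)
j(v, x) = -v/3
f(K) = 1/(K**2 + 3*K/4) (f(K) = 1/((K**2 + (-6/24)*K) + K) = 1/((K**2 + (-1/3*3/4)*K) + K) = 1/((K**2 - K/4) + K) = 1/(K**2 + 3*K/4))
(29*f(L(-1, -5) - 1*(-4)))*18 = (29*(4/(((6 - 5 - 1) - 1*(-4))*(3 + 4*((6 - 5 - 1) - 1*(-4))))))*18 = (29*(4/((0 + 4)*(3 + 4*(0 + 4)))))*18 = (29*(4/(4*(3 + 4*4))))*18 = (29*(4*(1/4)/(3 + 16)))*18 = (29*(4*(1/4)/19))*18 = (29*(4*(1/4)*(1/19)))*18 = (29*(1/19))*18 = (29/19)*18 = 522/19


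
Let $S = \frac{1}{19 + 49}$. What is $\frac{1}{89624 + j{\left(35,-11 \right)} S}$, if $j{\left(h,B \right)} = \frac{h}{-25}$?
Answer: $\frac{340}{30472153} \approx 1.1158 \cdot 10^{-5}$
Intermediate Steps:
$j{\left(h,B \right)} = - \frac{h}{25}$ ($j{\left(h,B \right)} = h \left(- \frac{1}{25}\right) = - \frac{h}{25}$)
$S = \frac{1}{68} \approx 0.014706$
$\frac{1}{89624 + j{\left(35,-11 \right)} S} = \frac{1}{89624 + \left(- \frac{1}{25}\right) 35 \cdot \frac{1}{68}} = \frac{1}{89624 - \frac{7}{340}} = \frac{1}{\frac{30472153}{340}} = \frac{340}{30472153}$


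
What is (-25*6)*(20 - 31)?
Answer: 1650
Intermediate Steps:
(-25*6)*(20 - 31) = -150*(-11) = 1650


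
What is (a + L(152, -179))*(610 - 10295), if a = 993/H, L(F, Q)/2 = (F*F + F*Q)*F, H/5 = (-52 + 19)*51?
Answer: 6778653939707/561 ≈ 1.2083e+10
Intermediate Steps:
H = -8415 (H = 5*((-52 + 19)*51) = 5*(-33*51) = 5*(-1683) = -8415)
L(F, Q) = 2*F*(F**2 + F*Q) (L(F, Q) = 2*((F*F + F*Q)*F) = 2*((F**2 + F*Q)*F) = 2*(F*(F**2 + F*Q)) = 2*F*(F**2 + F*Q))
a = -331/2805 (a = 993/(-8415) = 993*(-1/8415) = -331/2805 ≈ -0.11800)
(a + L(152, -179))*(610 - 10295) = (-331/2805 + 2*152**2*(152 - 179))*(610 - 10295) = (-331/2805 + 2*23104*(-27))*(-9685) = (-331/2805 - 1247616)*(-9685) = -3499563211/2805*(-9685) = 6778653939707/561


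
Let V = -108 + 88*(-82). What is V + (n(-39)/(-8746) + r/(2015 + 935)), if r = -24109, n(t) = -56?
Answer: -94587509457/12900350 ≈ -7332.2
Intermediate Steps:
V = -7324 (V = -108 - 7216 = -7324)
V + (n(-39)/(-8746) + r/(2015 + 935)) = -7324 + (-56/(-8746) - 24109/(2015 + 935)) = -7324 + (-56*(-1/8746) - 24109/2950) = -7324 + (28/4373 - 24109*1/2950) = -7324 + (28/4373 - 24109/2950) = -7324 - 105346057/12900350 = -94587509457/12900350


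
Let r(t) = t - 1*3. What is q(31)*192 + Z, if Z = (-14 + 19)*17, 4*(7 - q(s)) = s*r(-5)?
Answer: 13333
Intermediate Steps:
r(t) = -3 + t (r(t) = t - 3 = -3 + t)
q(s) = 7 + 2*s (q(s) = 7 - s*(-3 - 5)/4 = 7 - s*(-8)/4 = 7 - (-2)*s = 7 + 2*s)
Z = 85 (Z = 5*17 = 85)
q(31)*192 + Z = (7 + 2*31)*192 + 85 = (7 + 62)*192 + 85 = 69*192 + 85 = 13248 + 85 = 13333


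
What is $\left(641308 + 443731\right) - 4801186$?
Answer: $-3716147$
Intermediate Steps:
$\left(641308 + 443731\right) - 4801186 = 1085039 - 4801186 = -3716147$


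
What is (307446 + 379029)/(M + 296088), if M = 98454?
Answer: 76275/43838 ≈ 1.7399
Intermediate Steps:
(307446 + 379029)/(M + 296088) = (307446 + 379029)/(98454 + 296088) = 686475/394542 = 686475*(1/394542) = 76275/43838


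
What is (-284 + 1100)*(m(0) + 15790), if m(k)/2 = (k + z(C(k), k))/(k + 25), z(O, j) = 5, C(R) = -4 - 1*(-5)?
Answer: 64424832/5 ≈ 1.2885e+7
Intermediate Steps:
C(R) = 1 (C(R) = -4 + 5 = 1)
m(k) = 2*(5 + k)/(25 + k) (m(k) = 2*((k + 5)/(k + 25)) = 2*((5 + k)/(25 + k)) = 2*(5 + k)/(25 + k))
(-284 + 1100)*(m(0) + 15790) = (-284 + 1100)*(2*(5 + 0)/(25 + 0) + 15790) = 816*(2*5/25 + 15790) = 816*(2*(1/25)*5 + 15790) = 816*(2/5 + 15790) = 816*(78952/5) = 64424832/5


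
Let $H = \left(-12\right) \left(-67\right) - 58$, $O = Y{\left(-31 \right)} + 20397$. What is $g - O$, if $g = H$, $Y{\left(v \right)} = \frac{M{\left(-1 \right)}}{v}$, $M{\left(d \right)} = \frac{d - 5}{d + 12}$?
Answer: $- \frac{6700997}{341} \approx -19651.0$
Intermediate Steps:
$M{\left(d \right)} = \frac{-5 + d}{12 + d}$
$Y{\left(v \right)} = - \frac{6}{11 v}$ ($Y{\left(v \right)} = \frac{\frac{1}{12 - 1} \left(-5 - 1\right)}{v} = \frac{\frac{1}{11} \left(-6\right)}{v} = - \frac{6}{11 v}$)
$O = \frac{6955383}{341}$ ($O = - \frac{6}{11 \left(-31\right)} + 20397 = \left(- \frac{6}{11}\right) \left(- \frac{1}{31}\right) + 20397 = \frac{6}{341} + 20397 = \frac{6955383}{341} \approx 20397.0$)
$H = 746$ ($H = 804 - 58 = 746$)
$g = 746$
$g - O = 746 - \frac{6955383}{341} = - \frac{6700997}{341}$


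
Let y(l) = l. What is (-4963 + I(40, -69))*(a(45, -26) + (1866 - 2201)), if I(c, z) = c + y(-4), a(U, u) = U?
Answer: 1428830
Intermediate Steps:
I(c, z) = -4 + c (I(c, z) = c - 4 = -4 + c)
(-4963 + I(40, -69))*(a(45, -26) + (1866 - 2201)) = (-4963 + (-4 + 40))*(45 + (1866 - 2201)) = (-4963 + 36)*(45 - 335) = -4927*(-290) = 1428830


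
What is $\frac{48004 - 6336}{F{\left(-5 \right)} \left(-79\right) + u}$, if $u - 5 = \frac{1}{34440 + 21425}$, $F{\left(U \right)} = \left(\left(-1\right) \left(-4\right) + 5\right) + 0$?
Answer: $- \frac{2327782820}{39440689} \approx -59.02$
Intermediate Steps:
$F{\left(U \right)} = 9$ ($F{\left(U \right)} = \left(4 + 5\right) + 0 = 9 + 0 = 9$)
$u = \frac{279326}{55865}$ ($u = 5 + \frac{1}{34440 + 21425} = 5 + \frac{1}{55865} = \frac{279326}{55865} \approx 5.0$)
$\frac{48004 - 6336}{F{\left(-5 \right)} \left(-79\right) + u} = \frac{48004 - 6336}{9 \left(-79\right) + \frac{279326}{55865}} = \frac{41668}{-711 + \frac{279326}{55865}} = \frac{41668}{- \frac{39440689}{55865}} = 41668 \left(- \frac{55865}{39440689}\right) = - \frac{2327782820}{39440689}$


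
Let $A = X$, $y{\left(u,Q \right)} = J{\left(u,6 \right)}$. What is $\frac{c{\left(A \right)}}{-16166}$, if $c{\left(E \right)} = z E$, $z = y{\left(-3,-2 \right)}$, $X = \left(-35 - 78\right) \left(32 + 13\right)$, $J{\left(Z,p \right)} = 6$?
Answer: $\frac{15255}{8083} \approx 1.8873$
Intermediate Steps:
$y{\left(u,Q \right)} = 6$
$X = -5085$ ($X = \left(-113\right) 45 = -5085$)
$z = 6$
$A = -5085$
$c{\left(E \right)} = 6 E$
$\frac{c{\left(A \right)}}{-16166} = \frac{6 \left(-5085\right)}{-16166} = \left(-30510\right) \left(- \frac{1}{16166}\right) = \frac{15255}{8083}$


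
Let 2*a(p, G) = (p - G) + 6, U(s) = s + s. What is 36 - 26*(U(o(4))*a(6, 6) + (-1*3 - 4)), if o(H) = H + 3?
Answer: -874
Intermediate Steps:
o(H) = 3 + H
U(s) = 2*s
a(p, G) = 3 + p/2 - G/2 (a(p, G) = ((p - G) + 6)/2 = (6 + p - G)/2 = 3 + p/2 - G/2)
36 - 26*(U(o(4))*a(6, 6) + (-1*3 - 4)) = 36 - 26*((2*(3 + 4))*(3 + (1/2)*6 - 1/2*6) + (-1*3 - 4)) = 36 - 26*((2*7)*(3 + 3 - 3) + (-3 - 4)) = 36 - 26*(14*3 - 7) = 36 - 26*(42 - 7) = 36 - 26*35 = 36 - 910 = -874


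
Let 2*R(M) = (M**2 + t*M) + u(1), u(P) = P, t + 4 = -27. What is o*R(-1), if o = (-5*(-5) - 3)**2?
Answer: 7986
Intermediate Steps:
t = -31 (t = -4 - 27 = -31)
R(M) = 1/2 + M**2/2 - 31*M/2 (R(M) = ((M**2 - 31*M) + 1)/2 = (1 + M**2 - 31*M)/2 = 1/2 + M**2/2 - 31*M/2)
o = 484 (o = (25 - 3)**2 = 22**2 = 484)
o*R(-1) = 484*(1/2 + (1/2)*(-1)**2 - 31/2*(-1)) = 484*(1/2 + (1/2)*1 + 31/2) = 484*(1/2 + 1/2 + 31/2) = 484*(33/2) = 7986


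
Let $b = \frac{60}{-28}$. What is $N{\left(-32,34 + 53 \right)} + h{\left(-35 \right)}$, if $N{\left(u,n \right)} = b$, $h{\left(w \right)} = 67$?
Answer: $\frac{454}{7} \approx 64.857$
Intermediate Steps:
$b = - \frac{15}{7}$ ($b = 60 \left(- \frac{1}{28}\right) = - \frac{15}{7} \approx -2.1429$)
$N{\left(u,n \right)} = - \frac{15}{7}$
$N{\left(-32,34 + 53 \right)} + h{\left(-35 \right)} = - \frac{15}{7} + 67 = \frac{454}{7}$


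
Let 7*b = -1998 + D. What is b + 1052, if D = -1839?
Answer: 3527/7 ≈ 503.86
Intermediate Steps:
b = -3837/7 (b = (-1998 - 1839)/7 = (⅐)*(-3837) = -3837/7 ≈ -548.14)
b + 1052 = -3837/7 + 1052 = 3527/7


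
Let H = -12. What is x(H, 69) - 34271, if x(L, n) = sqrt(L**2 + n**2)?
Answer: -34271 + 3*sqrt(545) ≈ -34201.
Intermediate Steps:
x(H, 69) - 34271 = sqrt((-12)**2 + 69**2) - 34271 = sqrt(144 + 4761) - 34271 = sqrt(4905) - 34271 = 3*sqrt(545) - 34271 = -34271 + 3*sqrt(545)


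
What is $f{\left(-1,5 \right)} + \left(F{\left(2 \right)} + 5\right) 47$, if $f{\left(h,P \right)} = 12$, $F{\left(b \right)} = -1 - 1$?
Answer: $153$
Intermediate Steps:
$F{\left(b \right)} = -2$ ($F{\left(b \right)} = -1 - 1 = -2$)
$f{\left(-1,5 \right)} + \left(F{\left(2 \right)} + 5\right) 47 = 12 + \left(-2 + 5\right) 47 = 12 + 3 \cdot 47 = 12 + 141 = 153$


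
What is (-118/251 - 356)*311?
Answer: -27826414/251 ≈ -1.1086e+5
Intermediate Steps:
(-118/251 - 356)*311 = -89474/251*311 = -27826414/251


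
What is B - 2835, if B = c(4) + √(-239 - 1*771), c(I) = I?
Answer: -2831 + I*√1010 ≈ -2831.0 + 31.78*I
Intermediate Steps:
B = 4 + I*√1010 (B = 4 + √(-239 - 1*771) = 4 + √(-239 - 771) = 4 + √(-1010) = 4 + I*√1010 ≈ 4.0 + 31.78*I)
B - 2835 = (4 + I*√1010) - 2835 = -2831 + I*√1010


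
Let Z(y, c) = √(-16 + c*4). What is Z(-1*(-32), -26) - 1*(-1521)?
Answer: 1521 + 2*I*√30 ≈ 1521.0 + 10.954*I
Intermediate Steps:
Z(y, c) = √(-16 + 4*c)
Z(-1*(-32), -26) - 1*(-1521) = 2*√(-4 - 26) - 1*(-1521) = 2*√(-30) + 1521 = 2*(I*√30) + 1521 = 2*I*√30 + 1521 = 1521 + 2*I*√30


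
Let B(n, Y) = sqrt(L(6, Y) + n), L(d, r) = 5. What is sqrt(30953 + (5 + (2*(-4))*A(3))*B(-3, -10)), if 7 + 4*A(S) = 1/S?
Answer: sqrt(278577 + 165*sqrt(2))/3 ≈ 176.01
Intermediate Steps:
A(S) = -7/4 + 1/(4*S) (A(S) = -7/4 + (1/S)/4 = -7/4 + 1/(4*S))
B(n, Y) = sqrt(5 + n)
sqrt(30953 + (5 + (2*(-4))*A(3))*B(-3, -10)) = sqrt(30953 + (5 + (2*(-4))*((1/4)*(1 - 7*3)/3))*sqrt(5 - 3)) = sqrt(30953 + (5 - 2*(1 - 21)/3)*sqrt(2)) = sqrt(30953 + (5 - 2*(-20)/3)*sqrt(2)) = sqrt(30953 + (5 - 8*(-5/3))*sqrt(2)) = sqrt(30953 + (5 + 40/3)*sqrt(2)) = sqrt(30953 + 55*sqrt(2)/3)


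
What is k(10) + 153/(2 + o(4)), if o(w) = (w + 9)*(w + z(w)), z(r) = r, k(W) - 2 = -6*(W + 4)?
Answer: -8539/106 ≈ -80.557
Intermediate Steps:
k(W) = -22 - 6*W (k(W) = 2 - 6*(W + 4) = 2 - 6*(4 + W) = 2 + (-24 - 6*W) = -22 - 6*W)
o(w) = 2*w*(9 + w) (o(w) = (w + 9)*(w + w) = (9 + w)*(2*w) = 2*w*(9 + w))
k(10) + 153/(2 + o(4)) = (-22 - 6*10) + 153/(2 + 2*4*(9 + 4)) = (-22 - 60) + 153/(2 + 2*4*13) = -82 + 153/(2 + 104) = -82 + 153/106 = -8539/106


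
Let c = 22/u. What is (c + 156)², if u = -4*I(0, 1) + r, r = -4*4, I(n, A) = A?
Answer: 2399401/100 ≈ 23994.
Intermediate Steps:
r = -16
u = -20 (u = -4*1 - 16 = -4 - 16 = -20)
c = -11/10 (c = 22/(-20) = 22*(-1/20) = -11/10 ≈ -1.1000)
(c + 156)² = (-11/10 + 156)² = (1549/10)² = 2399401/100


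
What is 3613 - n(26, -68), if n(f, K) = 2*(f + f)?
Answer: 3509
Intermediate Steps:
n(f, K) = 4*f (n(f, K) = 2*(2*f) = 4*f)
3613 - n(26, -68) = 3613 - 4*26 = 3613 - 1*104 = 3613 - 104 = 3509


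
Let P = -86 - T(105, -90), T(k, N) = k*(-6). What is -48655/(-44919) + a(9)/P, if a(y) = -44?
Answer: 6122971/6108984 ≈ 1.0023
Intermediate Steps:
T(k, N) = -6*k
P = 544 (P = -86 - (-6)*105 = -86 - 1*(-630) = -86 + 630 = 544)
-48655/(-44919) + a(9)/P = -48655/(-44919) - 44/544 = -48655*(-1/44919) - 44*1/544 = 48655/44919 - 11/136 = 6122971/6108984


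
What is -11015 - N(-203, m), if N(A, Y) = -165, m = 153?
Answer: -10850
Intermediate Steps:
-11015 - N(-203, m) = -11015 - 1*(-165) = -11015 + 165 = -10850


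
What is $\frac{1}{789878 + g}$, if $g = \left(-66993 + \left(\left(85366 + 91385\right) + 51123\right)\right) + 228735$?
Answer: $\frac{1}{1179494} \approx 8.4782 \cdot 10^{-7}$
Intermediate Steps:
$g = 389616$ ($g = \left(-66993 + \left(176751 + 51123\right)\right) + 228735 = \left(-66993 + 227874\right) + 228735 = 160881 + 228735 = 389616$)
$\frac{1}{789878 + g} = \frac{1}{789878 + 389616} = \frac{1}{1179494}$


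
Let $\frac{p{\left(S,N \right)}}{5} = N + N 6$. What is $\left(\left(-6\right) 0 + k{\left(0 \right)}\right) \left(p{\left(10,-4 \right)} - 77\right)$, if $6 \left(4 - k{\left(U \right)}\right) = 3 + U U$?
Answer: $- \frac{1519}{2} \approx -759.5$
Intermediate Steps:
$k{\left(U \right)} = \frac{7}{2} - \frac{U^{2}}{6}$ ($k{\left(U \right)} = 4 - \frac{3 + U U}{6} = 4 - \frac{3 + U^{2}}{6} = 4 - \left(\frac{1}{2} + \frac{U^{2}}{6}\right) = \frac{7}{2} - \frac{U^{2}}{6}$)
$p{\left(S,N \right)} = 35 N$ ($p{\left(S,N \right)} = 5 \left(N + N 6\right) = 5 \left(N + 6 N\right) = 5 \cdot 7 N = 35 N$)
$\left(\left(-6\right) 0 + k{\left(0 \right)}\right) \left(p{\left(10,-4 \right)} - 77\right) = \left(\left(-6\right) 0 + \left(\frac{7}{2} - \frac{0^{2}}{6}\right)\right) \left(35 \left(-4\right) - 77\right) = \left(0 + \left(\frac{7}{2} - 0\right)\right) \left(-140 - 77\right) = \left(0 + \left(\frac{7}{2} + 0\right)\right) \left(-217\right) = \left(0 + \frac{7}{2}\right) \left(-217\right) = \frac{7}{2} \left(-217\right) = - \frac{1519}{2}$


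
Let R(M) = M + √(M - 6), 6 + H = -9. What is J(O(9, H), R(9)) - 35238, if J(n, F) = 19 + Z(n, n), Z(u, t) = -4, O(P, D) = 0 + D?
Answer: -35223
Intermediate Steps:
H = -15 (H = -6 - 9 = -15)
O(P, D) = D
R(M) = M + √(-6 + M)
J(n, F) = 15 (J(n, F) = 19 - 4 = 15)
J(O(9, H), R(9)) - 35238 = 15 - 35238 = -35223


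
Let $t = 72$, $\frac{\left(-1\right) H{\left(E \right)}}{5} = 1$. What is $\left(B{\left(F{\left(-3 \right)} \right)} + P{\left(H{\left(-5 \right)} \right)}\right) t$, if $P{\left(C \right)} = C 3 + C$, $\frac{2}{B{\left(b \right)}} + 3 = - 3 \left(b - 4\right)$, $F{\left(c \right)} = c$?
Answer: $-1432$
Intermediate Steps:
$B{\left(b \right)} = \frac{2}{9 - 3 b}$ ($B{\left(b \right)} = \frac{2}{-3 - 3 \left(b - 4\right)} = \frac{2}{-3 - 3 \left(-4 + b\right)} = \frac{2}{-3 - \left(-12 + 3 b\right)} = \frac{2}{9 - 3 b}$)
$H{\left(E \right)} = -5$ ($H{\left(E \right)} = \left(-5\right) 1 = -5$)
$P{\left(C \right)} = 4 C$ ($P{\left(C \right)} = 3 C + C = 4 C$)
$\left(B{\left(F{\left(-3 \right)} \right)} + P{\left(H{\left(-5 \right)} \right)}\right) t = \left(- \frac{2}{-9 + 3 \left(-3\right)} + 4 \left(-5\right)\right) 72 = \left(- \frac{2}{-9 - 9} - 20\right) 72 = \left(- \frac{2}{-18} - 20\right) 72 = \left(\left(-2\right) \left(- \frac{1}{18}\right) - 20\right) 72 = \left(\frac{1}{9} - 20\right) 72 = \left(- \frac{179}{9}\right) 72 = -1432$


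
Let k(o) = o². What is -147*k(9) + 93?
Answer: -11814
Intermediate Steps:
-147*k(9) + 93 = -147*9² + 93 = -147*81 + 93 = -11907 + 93 = -11814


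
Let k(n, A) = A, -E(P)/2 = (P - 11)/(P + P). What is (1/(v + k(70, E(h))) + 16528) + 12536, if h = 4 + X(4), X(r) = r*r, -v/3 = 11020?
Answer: 19217378356/661209 ≈ 29064.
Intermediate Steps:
v = -33060 (v = -3*11020 = -33060)
X(r) = r²
h = 20 (h = 4 + 4² = 4 + 16 = 20)
E(P) = -(-11 + P)/P (E(P) = -2*(P - 11)/(P + P) = -2*(-11 + P)/(2*P) = -2*(-11 + P)*1/(2*P) = -(-11 + P)/P)
(1/(v + k(70, E(h))) + 16528) + 12536 = (1/(-33060 + (11 - 1*20)/20) + 16528) + 12536 = (1/(-33060 + (11 - 20)/20) + 16528) + 12536 = (1/(-33060 + (1/20)*(-9)) + 16528) + 12536 = (1/(-33060 - 9/20) + 16528) + 12536 = (1/(-661209/20) + 16528) + 12536 = (-20/661209 + 16528) + 12536 = 10928462332/661209 + 12536 = 19217378356/661209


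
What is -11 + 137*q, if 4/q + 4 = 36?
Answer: 49/8 ≈ 6.1250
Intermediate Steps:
q = ⅛ (q = 4/(-4 + 36) = 4/32 = 4*(1/32) = ⅛ ≈ 0.12500)
-11 + 137*q = -11 + 137*(⅛) = -11 + 137/8 = 49/8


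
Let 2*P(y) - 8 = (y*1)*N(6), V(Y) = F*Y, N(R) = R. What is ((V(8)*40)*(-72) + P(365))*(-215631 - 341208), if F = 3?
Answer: 37876745619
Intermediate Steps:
V(Y) = 3*Y
P(y) = 4 + 3*y (P(y) = 4 + ((y*1)*6)/2 = 4 + (y*6)/2 = 4 + (6*y)/2 = 4 + 3*y)
((V(8)*40)*(-72) + P(365))*(-215631 - 341208) = (((3*8)*40)*(-72) + (4 + 3*365))*(-215631 - 341208) = ((24*40)*(-72) + (4 + 1095))*(-556839) = (960*(-72) + 1099)*(-556839) = (-69120 + 1099)*(-556839) = -68021*(-556839) = 37876745619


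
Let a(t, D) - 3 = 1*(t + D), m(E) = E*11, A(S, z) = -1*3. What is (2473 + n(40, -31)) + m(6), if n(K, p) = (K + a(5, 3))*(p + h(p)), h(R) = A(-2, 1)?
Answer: 805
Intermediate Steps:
A(S, z) = -3
h(R) = -3
m(E) = 11*E
a(t, D) = 3 + D + t (a(t, D) = 3 + 1*(t + D) = 3 + 1*(D + t) = 3 + (D + t) = 3 + D + t)
n(K, p) = (-3 + p)*(11 + K) (n(K, p) = (K + (3 + 3 + 5))*(p - 3) = (K + 11)*(-3 + p) = (11 + K)*(-3 + p) = (-3 + p)*(11 + K))
(2473 + n(40, -31)) + m(6) = (2473 + (-33 - 3*40 + 11*(-31) + 40*(-31))) + 11*6 = (2473 + (-33 - 120 - 341 - 1240)) + 66 = (2473 - 1734) + 66 = 739 + 66 = 805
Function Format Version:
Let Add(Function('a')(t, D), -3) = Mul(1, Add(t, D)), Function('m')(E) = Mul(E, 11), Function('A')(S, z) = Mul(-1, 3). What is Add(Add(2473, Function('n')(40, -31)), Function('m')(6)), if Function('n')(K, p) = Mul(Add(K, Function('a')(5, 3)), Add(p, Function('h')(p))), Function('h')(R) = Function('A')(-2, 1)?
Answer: 805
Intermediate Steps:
Function('A')(S, z) = -3
Function('h')(R) = -3
Function('m')(E) = Mul(11, E)
Function('a')(t, D) = Add(3, D, t) (Function('a')(t, D) = Add(3, Mul(1, Add(t, D))) = Add(3, Mul(1, Add(D, t))) = Add(3, Add(D, t)) = Add(3, D, t))
Function('n')(K, p) = Mul(Add(-3, p), Add(11, K)) (Function('n')(K, p) = Mul(Add(K, Add(3, 3, 5)), Add(p, -3)) = Mul(Add(K, 11), Add(-3, p)) = Mul(Add(11, K), Add(-3, p)) = Mul(Add(-3, p), Add(11, K)))
Add(Add(2473, Function('n')(40, -31)), Function('m')(6)) = Add(Add(2473, Add(-33, Mul(-3, 40), Mul(11, -31), Mul(40, -31))), Mul(11, 6)) = Add(Add(2473, Add(-33, -120, -341, -1240)), 66) = Add(Add(2473, -1734), 66) = Add(739, 66) = 805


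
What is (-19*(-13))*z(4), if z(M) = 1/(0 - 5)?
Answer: -247/5 ≈ -49.400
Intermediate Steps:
z(M) = -⅕ (z(M) = 1/(-5) = -⅕)
(-19*(-13))*z(4) = -19*(-13)*(-⅕) = 247*(-⅕) = -247/5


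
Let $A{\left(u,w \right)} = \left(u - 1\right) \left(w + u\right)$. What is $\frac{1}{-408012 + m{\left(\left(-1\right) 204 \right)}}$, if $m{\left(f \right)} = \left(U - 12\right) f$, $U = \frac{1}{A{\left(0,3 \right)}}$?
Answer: $- \frac{1}{405496} \approx -2.4661 \cdot 10^{-6}$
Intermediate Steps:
$A{\left(u,w \right)} = \left(-1 + u\right) \left(u + w\right)$
$U = - \frac{1}{3}$ ($U = \frac{1}{0^{2} - 0 - 3 + 0 \cdot 3} = \frac{1}{0 + 0 - 3 + 0} = \frac{1}{-3} = - \frac{1}{3} \approx -0.33333$)
$m{\left(f \right)} = - \frac{37 f}{3}$ ($m{\left(f \right)} = \left(- \frac{1}{3} - 12\right) f = - \frac{37 f}{3}$)
$\frac{1}{-408012 + m{\left(\left(-1\right) 204 \right)}} = \frac{1}{-408012 - \frac{37 \left(\left(-1\right) 204\right)}{3}} = \frac{1}{-408012 - -2516} = \frac{1}{-408012 + 2516} = \frac{1}{-405496} = - \frac{1}{405496}$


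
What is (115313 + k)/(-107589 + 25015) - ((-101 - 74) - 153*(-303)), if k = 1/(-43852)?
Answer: -167238939362507/3621035048 ≈ -46185.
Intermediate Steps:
k = -1/43852 ≈ -2.2804e-5
(115313 + k)/(-107589 + 25015) - ((-101 - 74) - 153*(-303)) = (115313 - 1/43852)/(-107589 + 25015) - ((-101 - 74) - 153*(-303)) = (5056705675/43852)/(-82574) - (-175 + 46359) = (5056705675/43852)*(-1/82574) - 1*46184 = -5056705675/3621035048 - 46184 = -167238939362507/3621035048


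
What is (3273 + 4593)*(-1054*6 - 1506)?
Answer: -61590780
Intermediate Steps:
(3273 + 4593)*(-1054*6 - 1506) = 7866*(-6324 - 1506) = 7866*(-7830) = -61590780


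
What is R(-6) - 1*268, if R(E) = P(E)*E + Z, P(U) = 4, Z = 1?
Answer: -291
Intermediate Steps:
R(E) = 1 + 4*E (R(E) = 4*E + 1 = 1 + 4*E)
R(-6) - 1*268 = (1 + 4*(-6)) - 1*268 = (1 - 24) - 268 = -23 - 268 = -291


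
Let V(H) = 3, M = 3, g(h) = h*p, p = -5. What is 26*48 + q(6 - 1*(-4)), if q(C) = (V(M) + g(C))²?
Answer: 3457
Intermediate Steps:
g(h) = -5*h (g(h) = h*(-5) = -5*h)
q(C) = (3 - 5*C)²
26*48 + q(6 - 1*(-4)) = 26*48 + (3 - 5*(6 - 1*(-4)))² = 1248 + (3 - 5*(6 + 4))² = 1248 + (3 - 5*10)² = 1248 + (3 - 50)² = 1248 + (-47)² = 1248 + 2209 = 3457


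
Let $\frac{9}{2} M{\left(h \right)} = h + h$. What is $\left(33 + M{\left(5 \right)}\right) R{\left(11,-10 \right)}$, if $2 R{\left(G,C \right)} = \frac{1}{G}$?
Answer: $\frac{317}{198} \approx 1.601$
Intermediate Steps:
$M{\left(h \right)} = \frac{4 h}{9}$ ($M{\left(h \right)} = \frac{2 \left(h + h\right)}{9} = \frac{2 \cdot 2 h}{9} = \frac{4 h}{9}$)
$R{\left(G,C \right)} = \frac{1}{2 G}$
$\left(33 + M{\left(5 \right)}\right) R{\left(11,-10 \right)} = \left(33 + \frac{4}{9} \cdot 5\right) \frac{1}{2 \cdot 11} = \left(33 + \frac{20}{9}\right) \frac{1}{2} \cdot \frac{1}{11} = \frac{317}{9} \cdot \frac{1}{22} = \frac{317}{198}$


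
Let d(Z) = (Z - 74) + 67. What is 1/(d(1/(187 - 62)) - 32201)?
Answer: -125/4025999 ≈ -3.1048e-5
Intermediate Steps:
d(Z) = -7 + Z (d(Z) = (-74 + Z) + 67 = -7 + Z)
1/(d(1/(187 - 62)) - 32201) = 1/((-7 + 1/(187 - 62)) - 32201) = 1/((-7 + 1/125) - 32201) = 1/(-874/125 - 32201) = 1/(-4025999/125) = -125/4025999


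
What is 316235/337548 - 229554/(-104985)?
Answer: 12298380563/3937497420 ≈ 3.1234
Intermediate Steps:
316235/337548 - 229554/(-104985) = 316235*(1/337548) - 229554*(-1/104985) = 316235/337548 + 25506/11665 = 12298380563/3937497420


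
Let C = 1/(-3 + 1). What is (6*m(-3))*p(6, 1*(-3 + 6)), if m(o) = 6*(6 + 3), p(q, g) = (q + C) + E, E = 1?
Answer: 2106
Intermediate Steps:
C = -1/2 (C = 1/(-2) = -1/2 ≈ -0.50000)
p(q, g) = 1/2 + q (p(q, g) = (q - 1/2) + 1 = (-1/2 + q) + 1 = 1/2 + q)
m(o) = 54 (m(o) = 6*9 = 54)
(6*m(-3))*p(6, 1*(-3 + 6)) = (6*54)*(1/2 + 6) = 324*(13/2) = 2106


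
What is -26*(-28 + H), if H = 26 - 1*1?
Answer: 78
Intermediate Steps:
H = 25 (H = 26 - 1 = 25)
-26*(-28 + H) = -26*(-28 + 25) = -26*(-3) = 78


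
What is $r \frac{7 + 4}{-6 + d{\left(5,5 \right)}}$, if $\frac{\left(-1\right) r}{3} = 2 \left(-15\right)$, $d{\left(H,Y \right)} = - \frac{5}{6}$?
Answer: $- \frac{5940}{41} \approx -144.88$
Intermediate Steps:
$d{\left(H,Y \right)} = - \frac{5}{6}$ ($d{\left(H,Y \right)} = \left(-5\right) \frac{1}{6} = - \frac{5}{6}$)
$r = 90$ ($r = - 3 \cdot 2 \left(-15\right) = \left(-3\right) \left(-30\right) = 90$)
$r \frac{7 + 4}{-6 + d{\left(5,5 \right)}} = 90 \frac{7 + 4}{-6 - \frac{5}{6}} = 90 \frac{11}{- \frac{41}{6}} = 90 \cdot 11 \left(- \frac{6}{41}\right) = 90 \left(- \frac{66}{41}\right) = - \frac{5940}{41}$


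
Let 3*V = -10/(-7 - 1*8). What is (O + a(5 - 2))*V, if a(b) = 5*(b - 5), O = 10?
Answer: 0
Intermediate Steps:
a(b) = -25 + 5*b (a(b) = 5*(-5 + b) = -25 + 5*b)
V = 2/9 (V = (-10/(-7 - 1*8))/3 = (-10/(-7 - 8))/3 = (-10/(-15))/3 = (-10*(-1/15))/3 = (1/3)*(2/3) = 2/9 ≈ 0.22222)
(O + a(5 - 2))*V = (10 + (-25 + 5*(5 - 2)))*(2/9) = (10 + (-25 + 5*3))*(2/9) = (10 + (-25 + 15))*(2/9) = (10 - 10)*(2/9) = 0*(2/9) = 0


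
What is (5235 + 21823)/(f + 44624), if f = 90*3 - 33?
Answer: 27058/44861 ≈ 0.60315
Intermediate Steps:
f = 237 (f = 270 - 33 = 237)
(5235 + 21823)/(f + 44624) = (5235 + 21823)/(237 + 44624) = 27058/44861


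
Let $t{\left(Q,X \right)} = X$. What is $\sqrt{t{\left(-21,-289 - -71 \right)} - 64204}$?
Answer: $3 i \sqrt{7158} \approx 253.81 i$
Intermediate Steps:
$\sqrt{t{\left(-21,-289 - -71 \right)} - 64204} = \sqrt{\left(-289 - -71\right) - 64204} = \sqrt{\left(-289 + 71\right) - 64204} = \sqrt{-218 - 64204} = \sqrt{-64422} = 3 i \sqrt{7158}$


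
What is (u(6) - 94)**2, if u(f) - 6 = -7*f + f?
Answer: 15376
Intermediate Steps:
u(f) = 6 - 6*f (u(f) = 6 + (-7*f + f) = 6 - 6*f)
(u(6) - 94)**2 = ((6 - 6*6) - 94)**2 = ((6 - 36) - 94)**2 = (-30 - 94)**2 = (-124)**2 = 15376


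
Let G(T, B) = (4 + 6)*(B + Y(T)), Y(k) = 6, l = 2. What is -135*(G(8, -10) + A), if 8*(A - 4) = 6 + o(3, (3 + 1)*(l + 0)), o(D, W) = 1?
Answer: 37935/8 ≈ 4741.9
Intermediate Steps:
G(T, B) = 60 + 10*B (G(T, B) = (4 + 6)*(B + 6) = 10*(6 + B) = 60 + 10*B)
A = 39/8 (A = 4 + (6 + 1)/8 = 4 + (⅛)*7 = 4 + 7/8 = 39/8 ≈ 4.8750)
-135*(G(8, -10) + A) = -135*((60 + 10*(-10)) + 39/8) = -135*((60 - 100) + 39/8) = -135*(-40 + 39/8) = -135*(-281/8) = 37935/8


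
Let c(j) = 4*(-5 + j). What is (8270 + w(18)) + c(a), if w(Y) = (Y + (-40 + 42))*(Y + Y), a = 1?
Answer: 8974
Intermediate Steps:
w(Y) = 2*Y*(2 + Y) (w(Y) = (Y + 2)*(2*Y) = (2 + Y)*(2*Y) = 2*Y*(2 + Y))
c(j) = -20 + 4*j
(8270 + w(18)) + c(a) = (8270 + 2*18*(2 + 18)) + (-20 + 4*1) = (8270 + 2*18*20) + (-20 + 4) = (8270 + 720) - 16 = 8990 - 16 = 8974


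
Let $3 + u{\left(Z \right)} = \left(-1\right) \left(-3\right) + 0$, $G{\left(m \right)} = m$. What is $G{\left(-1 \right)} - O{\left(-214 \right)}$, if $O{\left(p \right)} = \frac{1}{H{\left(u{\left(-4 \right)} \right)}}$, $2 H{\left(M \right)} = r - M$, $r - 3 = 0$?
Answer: $- \frac{5}{3} \approx -1.6667$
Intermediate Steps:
$r = 3$ ($r = 3 + 0 = 3$)
$u{\left(Z \right)} = 0$ ($u{\left(Z \right)} = -3 + \left(\left(-1\right) \left(-3\right) + 0\right) = -3 + \left(3 + 0\right) = -3 + 3 = 0$)
$H{\left(M \right)} = \frac{3}{2} - \frac{M}{2}$ ($H{\left(M \right)} = \frac{3 - M}{2} = \frac{3}{2} - \frac{M}{2}$)
$O{\left(p \right)} = \frac{2}{3}$ ($O{\left(p \right)} = \frac{1}{\frac{3}{2} - 0} = \frac{1}{\frac{3}{2} + 0} = \frac{1}{\frac{3}{2}} = \frac{2}{3}$)
$G{\left(-1 \right)} - O{\left(-214 \right)} = -1 - \frac{2}{3} = - \frac{5}{3}$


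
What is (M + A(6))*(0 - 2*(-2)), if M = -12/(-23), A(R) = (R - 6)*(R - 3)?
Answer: 48/23 ≈ 2.0870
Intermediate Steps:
A(R) = (-6 + R)*(-3 + R)
M = 12/23 (M = -12*(-1/23) = 12/23 ≈ 0.52174)
(M + A(6))*(0 - 2*(-2)) = (12/23 + (18 + 6**2 - 9*6))*(0 - 2*(-2)) = (12/23 + (18 + 36 - 54))*(0 + 4) = (12/23 + 0)*4 = (12/23)*4 = 48/23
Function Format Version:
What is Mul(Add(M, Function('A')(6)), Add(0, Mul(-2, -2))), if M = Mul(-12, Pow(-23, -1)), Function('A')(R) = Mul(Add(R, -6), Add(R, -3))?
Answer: Rational(48, 23) ≈ 2.0870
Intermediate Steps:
Function('A')(R) = Mul(Add(-6, R), Add(-3, R))
M = Rational(12, 23) (M = Mul(-12, Rational(-1, 23)) = Rational(12, 23) ≈ 0.52174)
Mul(Add(M, Function('A')(6)), Add(0, Mul(-2, -2))) = Mul(Add(Rational(12, 23), Add(18, Pow(6, 2), Mul(-9, 6))), Add(0, Mul(-2, -2))) = Mul(Add(Rational(12, 23), Add(18, 36, -54)), Add(0, 4)) = Mul(Add(Rational(12, 23), 0), 4) = Mul(Rational(12, 23), 4) = Rational(48, 23)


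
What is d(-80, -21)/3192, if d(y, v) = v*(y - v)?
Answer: 59/152 ≈ 0.38816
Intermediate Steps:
d(-80, -21)/3192 = -21*(-80 - 1*(-21))/3192 = -21*(-80 + 21)*(1/3192) = -21*(-59)*(1/3192) = 1239*(1/3192) = 59/152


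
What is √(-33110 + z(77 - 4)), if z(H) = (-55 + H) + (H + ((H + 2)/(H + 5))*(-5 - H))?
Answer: I*√33094 ≈ 181.92*I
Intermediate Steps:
z(H) = -55 + 2*H + (-5 - H)*(2 + H)/(5 + H) (z(H) = (-55 + H) + (H + ((2 + H)/(5 + H))*(-5 - H)) = (-55 + H) + (H + (-5 - H)*(2 + H)/(5 + H)) = -55 + 2*H + (-5 - H)*(2 + H)/(5 + H))
√(-33110 + z(77 - 4)) = √(-33110 + (-57 + (77 - 4))) = √(-33110 + (-57 + 73)) = √(-33110 + 16) = √(-33094) = I*√33094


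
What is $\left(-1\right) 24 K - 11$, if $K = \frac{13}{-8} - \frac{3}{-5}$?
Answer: $\frac{68}{5} \approx 13.6$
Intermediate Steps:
$K = - \frac{41}{40}$ ($K = 13 \left(- \frac{1}{8}\right) - - \frac{3}{5} = - \frac{13}{8} + \frac{3}{5} = - \frac{41}{40} \approx -1.025$)
$\left(-1\right) 24 K - 11 = \left(-1\right) 24 \left(- \frac{41}{40}\right) - 11 = \left(-24\right) \left(- \frac{41}{40}\right) - 11 = \frac{123}{5} - 11 = \frac{68}{5}$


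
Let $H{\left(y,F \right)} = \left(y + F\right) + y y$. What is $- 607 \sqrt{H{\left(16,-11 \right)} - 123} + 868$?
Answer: $868 - 607 \sqrt{138} \approx -6262.6$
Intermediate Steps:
$H{\left(y,F \right)} = F + y + y^{2}$ ($H{\left(y,F \right)} = \left(F + y\right) + y^{2} = F + y + y^{2}$)
$- 607 \sqrt{H{\left(16,-11 \right)} - 123} + 868 = - 607 \sqrt{\left(-11 + 16 + 16^{2}\right) - 123} + 868 = - 607 \sqrt{\left(-11 + 16 + 256\right) - 123} + 868 = - 607 \sqrt{261 - 123} + 868 = - 607 \sqrt{138} + 868 = 868 - 607 \sqrt{138}$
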